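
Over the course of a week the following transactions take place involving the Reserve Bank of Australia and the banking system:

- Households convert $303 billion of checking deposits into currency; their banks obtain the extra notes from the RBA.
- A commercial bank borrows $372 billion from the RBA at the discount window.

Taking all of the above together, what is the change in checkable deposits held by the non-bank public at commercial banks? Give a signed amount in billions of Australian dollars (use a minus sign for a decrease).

-$303 billion

RBA balance sheet:
  Assets:      Loans to banks +$372B
  Liabilities: Bank reserves +$69B, Currency in circulation +$303B
Commercial banking system:
  Assets:      Reserves at CB +$69B
  Liabilities: Checkable deposits −$303B, Borrowings from CB +$372B
So the change in checkable deposits held by the non-bank public at commercial banks is -$303 billion.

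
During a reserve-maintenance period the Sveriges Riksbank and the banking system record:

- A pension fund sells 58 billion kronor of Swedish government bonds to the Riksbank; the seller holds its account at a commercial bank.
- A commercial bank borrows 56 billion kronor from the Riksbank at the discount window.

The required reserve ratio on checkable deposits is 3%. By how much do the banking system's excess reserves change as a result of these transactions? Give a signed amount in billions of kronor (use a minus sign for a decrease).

Asset purchase (from non-banks) 58 billion kronor: reserves +58B, deposits +58B.
Discount-window loan 56 billion kronor: reserves +56B, deposits 0.
Totals: Δreserves = +114B, Δdeposits = +58B.
Δrequired reserves = 3% × +58B = +1.74B.
Δexcess reserves = Δreserves − Δrequired = +114B − (+1.74B) = +112.26 billion.

+112.26 billion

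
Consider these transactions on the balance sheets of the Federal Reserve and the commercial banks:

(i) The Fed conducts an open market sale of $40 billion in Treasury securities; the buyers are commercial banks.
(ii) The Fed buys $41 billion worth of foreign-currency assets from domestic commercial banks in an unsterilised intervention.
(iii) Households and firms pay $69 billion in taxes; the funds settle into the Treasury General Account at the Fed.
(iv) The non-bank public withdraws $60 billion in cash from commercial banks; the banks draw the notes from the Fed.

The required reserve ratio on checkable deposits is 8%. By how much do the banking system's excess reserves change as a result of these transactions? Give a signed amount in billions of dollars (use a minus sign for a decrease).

OMO sale (to banks) $40 billion: reserves −$40B, deposits 0.
FX purchase $41 billion: reserves +$41B, deposits 0.
Government account inflow $69 billion: reserves −$69B, deposits −$69B.
Currency withdrawal $60 billion: reserves −$60B, deposits −$60B.
Totals: Δreserves = −$128B, Δdeposits = −$129B.
Δrequired reserves = 8% × −$129B = −$10.32B.
Δexcess reserves = Δreserves − Δrequired = −$128B − (−$10.32B) = -$117.68 billion.

-$117.68 billion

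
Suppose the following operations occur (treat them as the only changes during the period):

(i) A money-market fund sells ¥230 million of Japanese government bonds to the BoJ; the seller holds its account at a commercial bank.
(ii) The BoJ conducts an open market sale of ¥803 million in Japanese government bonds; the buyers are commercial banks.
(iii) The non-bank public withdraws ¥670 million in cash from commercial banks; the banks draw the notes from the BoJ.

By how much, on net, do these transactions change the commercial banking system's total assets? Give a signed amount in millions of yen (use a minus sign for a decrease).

-¥440 million

BoJ balance sheet:
  Assets:      Securities −¥573M
  Liabilities: Bank reserves −¥1243M, Currency in circulation +¥670M
Commercial banking system:
  Assets:      Reserves at CB −¥1243M, Securities +¥803M
  Liabilities: Checkable deposits −¥440M
Change in total bank assets = -¥440 million.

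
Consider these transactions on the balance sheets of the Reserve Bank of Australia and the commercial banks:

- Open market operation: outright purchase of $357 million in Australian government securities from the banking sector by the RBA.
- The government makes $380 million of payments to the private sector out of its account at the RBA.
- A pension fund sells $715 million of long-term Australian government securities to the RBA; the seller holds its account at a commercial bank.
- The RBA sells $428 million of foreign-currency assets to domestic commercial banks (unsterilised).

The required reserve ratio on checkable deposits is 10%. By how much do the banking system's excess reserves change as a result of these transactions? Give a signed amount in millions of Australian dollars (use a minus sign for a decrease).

OMO purchase (from banks) $357 million: reserves +$357M, deposits 0.
Government spending $380 million: reserves +$380M, deposits +$380M.
Asset purchase (from non-banks) $715 million: reserves +$715M, deposits +$715M.
FX sale $428 million: reserves −$428M, deposits 0.
Totals: Δreserves = +$1024M, Δdeposits = +$1095M.
Δrequired reserves = 10% × +$1095M = +$109.5M.
Δexcess reserves = Δreserves − Δrequired = +$1024M − (+$109.5M) = +$914.5 million.

+$914.5 million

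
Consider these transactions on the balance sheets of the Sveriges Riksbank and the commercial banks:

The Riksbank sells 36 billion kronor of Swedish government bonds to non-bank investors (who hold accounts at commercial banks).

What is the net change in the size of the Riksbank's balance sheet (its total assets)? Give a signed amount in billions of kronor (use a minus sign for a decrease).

Riksbank balance sheet:
  Assets:      Securities −36B
  Liabilities: Bank reserves −36B
Commercial banking system:
  Assets:      Reserves at CB −36B
  Liabilities: Checkable deposits −36B
Change in total Riksbank assets = -36 billion.

-36 billion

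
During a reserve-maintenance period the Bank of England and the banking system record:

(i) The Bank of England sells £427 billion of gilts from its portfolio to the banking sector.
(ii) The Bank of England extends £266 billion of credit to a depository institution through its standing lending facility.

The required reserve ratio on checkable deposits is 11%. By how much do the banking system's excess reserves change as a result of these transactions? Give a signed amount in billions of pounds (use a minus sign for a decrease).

OMO sale (to banks) £427 billion: reserves −£427B, deposits 0.
Discount-window loan £266 billion: reserves +£266B, deposits 0.
Totals: Δreserves = −£161B, Δdeposits = 0.
Δrequired reserves = 11% × 0 = 0.
Δexcess reserves = Δreserves − Δrequired = −£161B − (0) = -£161 billion.

-£161 billion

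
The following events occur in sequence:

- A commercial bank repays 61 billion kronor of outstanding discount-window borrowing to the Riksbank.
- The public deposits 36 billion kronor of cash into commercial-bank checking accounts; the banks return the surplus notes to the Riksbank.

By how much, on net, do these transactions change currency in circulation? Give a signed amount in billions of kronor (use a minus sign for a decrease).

Discount-window repayment 61 billion kronor: no currency enters or leaves circulation → 0.
Currency deposit 36 billion kronor: notes return to the central bank → −36B.
Net: 0 − 36 = -36 billion.

-36 billion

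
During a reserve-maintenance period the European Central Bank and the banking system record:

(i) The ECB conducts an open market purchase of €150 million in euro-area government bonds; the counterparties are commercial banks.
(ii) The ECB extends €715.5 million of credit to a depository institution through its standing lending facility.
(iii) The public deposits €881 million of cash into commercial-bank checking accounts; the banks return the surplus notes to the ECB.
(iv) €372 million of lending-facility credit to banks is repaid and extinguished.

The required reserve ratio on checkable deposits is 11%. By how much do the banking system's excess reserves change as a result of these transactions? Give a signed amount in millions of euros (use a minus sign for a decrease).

+€1277.59 million

OMO purchase (from banks) €150 million: reserves +€150M, deposits 0.
Discount-window loan €715.5 million: reserves +€715.5M, deposits 0.
Currency deposit €881 million: reserves +€881M, deposits +€881M.
Discount-window repayment €372 million: reserves −€372M, deposits 0.
Totals: Δreserves = +€1374.5M, Δdeposits = +€881M.
Δrequired reserves = 11% × +€881M = +€96.91M.
Δexcess reserves = Δreserves − Δrequired = +€1374.5M − (+€96.91M) = +€1277.59 million.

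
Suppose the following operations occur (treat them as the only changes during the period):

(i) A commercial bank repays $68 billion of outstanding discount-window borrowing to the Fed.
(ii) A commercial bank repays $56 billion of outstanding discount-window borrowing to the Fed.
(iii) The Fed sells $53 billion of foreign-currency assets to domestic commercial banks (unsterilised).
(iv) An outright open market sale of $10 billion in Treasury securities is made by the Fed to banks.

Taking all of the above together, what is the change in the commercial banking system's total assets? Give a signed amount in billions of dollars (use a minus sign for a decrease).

-$124 billion

Discount-window repayment $68 billion: bank balance sheets shrink → −$68B.
Discount-window repayment $56 billion: bank balance sheets shrink → −$56B.
FX sale $53 billion: just an asset swap on bank balance sheets → 0.
OMO sale (to banks) $10 billion: just an asset swap on bank balance sheets → 0.
Net: −68 − 56 + 0 + 0 = -$124 billion.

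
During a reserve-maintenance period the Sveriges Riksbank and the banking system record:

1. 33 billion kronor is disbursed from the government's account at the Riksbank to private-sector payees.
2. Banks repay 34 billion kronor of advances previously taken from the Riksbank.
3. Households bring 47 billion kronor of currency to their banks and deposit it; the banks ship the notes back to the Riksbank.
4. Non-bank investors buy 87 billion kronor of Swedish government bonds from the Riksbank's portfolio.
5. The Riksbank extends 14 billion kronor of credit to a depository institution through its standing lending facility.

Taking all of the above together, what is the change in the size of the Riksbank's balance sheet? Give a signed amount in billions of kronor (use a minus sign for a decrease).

-107 billion

Government spending 33 billion kronor: only the composition of liabilities changes → 0.
Discount-window repayment 34 billion kronor: a Riksbank asset is shed → −34B.
Currency deposit 47 billion kronor: only the composition of liabilities changes → 0.
Asset sale (to non-banks) 87 billion kronor: a Riksbank asset is shed → −87B.
Discount-window loan 14 billion kronor: a Riksbank asset is acquired → +14B.
Net: 0 − 34 + 0 − 87 + 14 = -107 billion.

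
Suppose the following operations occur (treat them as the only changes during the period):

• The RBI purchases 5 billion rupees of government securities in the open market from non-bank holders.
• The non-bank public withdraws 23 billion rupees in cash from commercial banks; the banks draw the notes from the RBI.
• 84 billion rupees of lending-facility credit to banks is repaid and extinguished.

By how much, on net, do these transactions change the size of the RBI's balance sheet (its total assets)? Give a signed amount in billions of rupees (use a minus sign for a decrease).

Asset purchase (from non-banks) 5 billion rupees: an RBI asset is acquired → +5B.
Currency withdrawal 23 billion rupees: only the composition of liabilities changes → 0.
Discount-window repayment 84 billion rupees: an RBI asset is shed → −84B.
Net: 5 + 0 − 84 = -79 billion.

-79 billion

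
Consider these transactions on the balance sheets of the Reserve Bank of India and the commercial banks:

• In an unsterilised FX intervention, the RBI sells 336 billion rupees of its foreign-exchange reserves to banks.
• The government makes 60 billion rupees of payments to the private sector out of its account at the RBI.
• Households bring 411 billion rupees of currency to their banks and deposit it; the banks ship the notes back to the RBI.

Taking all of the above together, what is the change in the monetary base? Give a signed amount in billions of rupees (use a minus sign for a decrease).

FX sale 336 billion rupees: RBI balance sheet contracts → −336B.
Government spending 60 billion rupees: a non-base liability converts back to reserves → +60B.
Currency deposit 411 billion rupees: just a shift between currency and reserves — both are base money → 0.
Net: −336 + 60 + 0 = -276 billion.

-276 billion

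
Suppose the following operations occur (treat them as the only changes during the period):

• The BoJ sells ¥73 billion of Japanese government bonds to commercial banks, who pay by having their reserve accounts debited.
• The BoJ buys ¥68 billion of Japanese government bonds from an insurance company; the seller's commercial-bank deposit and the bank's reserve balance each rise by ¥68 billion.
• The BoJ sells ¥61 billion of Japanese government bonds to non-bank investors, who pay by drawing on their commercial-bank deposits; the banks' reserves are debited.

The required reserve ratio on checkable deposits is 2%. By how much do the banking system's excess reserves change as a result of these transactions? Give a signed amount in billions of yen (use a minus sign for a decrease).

-¥66.14 billion

OMO sale (to banks) ¥73 billion: reserves −¥73B, deposits 0.
Asset purchase (from non-banks) ¥68 billion: reserves +¥68B, deposits +¥68B.
Asset sale (to non-banks) ¥61 billion: reserves −¥61B, deposits −¥61B.
Totals: Δreserves = −¥66B, Δdeposits = +¥7B.
Δrequired reserves = 2% × +¥7B = +¥0.14B.
Δexcess reserves = Δreserves − Δrequired = −¥66B − (+¥0.14B) = -¥66.14 billion.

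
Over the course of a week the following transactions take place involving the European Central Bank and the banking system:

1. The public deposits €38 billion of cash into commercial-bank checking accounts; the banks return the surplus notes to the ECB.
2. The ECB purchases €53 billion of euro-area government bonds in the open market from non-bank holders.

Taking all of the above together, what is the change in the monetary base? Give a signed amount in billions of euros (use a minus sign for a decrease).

+€53 billion

Currency deposit €38 billion: just a shift between currency and reserves — both are base money → 0.
Asset purchase (from non-banks) €53 billion: ECB balance sheet expands → +€53B.
Net: 0 + 53 = +€53 billion.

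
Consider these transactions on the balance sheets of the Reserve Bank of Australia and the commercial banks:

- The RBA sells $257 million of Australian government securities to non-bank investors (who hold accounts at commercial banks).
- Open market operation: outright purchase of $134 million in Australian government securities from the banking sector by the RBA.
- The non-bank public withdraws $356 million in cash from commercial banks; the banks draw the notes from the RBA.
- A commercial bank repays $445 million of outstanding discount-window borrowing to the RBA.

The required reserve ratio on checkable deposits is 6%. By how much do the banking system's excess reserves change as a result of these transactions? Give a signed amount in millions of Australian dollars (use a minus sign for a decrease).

Asset sale (to non-banks) $257 million: reserves −$257M, deposits −$257M.
OMO purchase (from banks) $134 million: reserves +$134M, deposits 0.
Currency withdrawal $356 million: reserves −$356M, deposits −$356M.
Discount-window repayment $445 million: reserves −$445M, deposits 0.
Totals: Δreserves = −$924M, Δdeposits = −$613M.
Δrequired reserves = 6% × −$613M = −$36.78M.
Δexcess reserves = Δreserves − Δrequired = −$924M − (−$36.78M) = -$887.22 million.

-$887.22 million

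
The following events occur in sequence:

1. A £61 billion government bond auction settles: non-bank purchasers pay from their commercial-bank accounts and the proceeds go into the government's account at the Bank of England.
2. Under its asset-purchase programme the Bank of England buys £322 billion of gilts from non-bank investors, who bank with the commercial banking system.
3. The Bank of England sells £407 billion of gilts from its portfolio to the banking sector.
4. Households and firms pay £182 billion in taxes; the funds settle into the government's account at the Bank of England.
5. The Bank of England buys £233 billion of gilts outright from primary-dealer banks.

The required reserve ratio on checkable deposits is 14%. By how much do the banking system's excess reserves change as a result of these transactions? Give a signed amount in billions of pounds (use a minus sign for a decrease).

Government account inflow £61 billion: reserves −£61B, deposits −£61B.
Asset purchase (from non-banks) £322 billion: reserves +£322B, deposits +£322B.
OMO sale (to banks) £407 billion: reserves −£407B, deposits 0.
Government account inflow £182 billion: reserves −£182B, deposits −£182B.
OMO purchase (from banks) £233 billion: reserves +£233B, deposits 0.
Totals: Δreserves = −£95B, Δdeposits = +£79B.
Δrequired reserves = 14% × +£79B = +£11.06B.
Δexcess reserves = Δreserves − Δrequired = −£95B − (+£11.06B) = -£106.06 billion.

-£106.06 billion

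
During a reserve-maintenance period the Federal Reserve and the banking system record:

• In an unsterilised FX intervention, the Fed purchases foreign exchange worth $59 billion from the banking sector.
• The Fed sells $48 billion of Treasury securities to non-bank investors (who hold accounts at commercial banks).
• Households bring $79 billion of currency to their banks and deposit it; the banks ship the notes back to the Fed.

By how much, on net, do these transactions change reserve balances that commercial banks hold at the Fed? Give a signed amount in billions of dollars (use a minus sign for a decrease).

Fed balance sheet:
  Assets:      Securities −$48B, Foreign assets +$59B
  Liabilities: Bank reserves +$90B, Currency in circulation −$79B
So the change in reserve balances that commercial banks hold at the Fed is +$90 billion.

+$90 billion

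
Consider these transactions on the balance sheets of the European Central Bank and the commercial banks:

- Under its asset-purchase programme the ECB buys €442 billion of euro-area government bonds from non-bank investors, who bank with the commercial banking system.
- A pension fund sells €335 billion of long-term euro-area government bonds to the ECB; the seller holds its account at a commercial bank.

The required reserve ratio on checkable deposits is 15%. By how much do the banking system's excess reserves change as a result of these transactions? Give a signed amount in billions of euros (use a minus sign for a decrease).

Asset purchase (from non-banks) €442 billion: reserves +€442B, deposits +€442B.
Asset purchase (from non-banks) €335 billion: reserves +€335B, deposits +€335B.
Totals: Δreserves = +€777B, Δdeposits = +€777B.
Δrequired reserves = 15% × +€777B = +€116.55B.
Δexcess reserves = Δreserves − Δrequired = +€777B − (+€116.55B) = +€660.45 billion.

+€660.45 billion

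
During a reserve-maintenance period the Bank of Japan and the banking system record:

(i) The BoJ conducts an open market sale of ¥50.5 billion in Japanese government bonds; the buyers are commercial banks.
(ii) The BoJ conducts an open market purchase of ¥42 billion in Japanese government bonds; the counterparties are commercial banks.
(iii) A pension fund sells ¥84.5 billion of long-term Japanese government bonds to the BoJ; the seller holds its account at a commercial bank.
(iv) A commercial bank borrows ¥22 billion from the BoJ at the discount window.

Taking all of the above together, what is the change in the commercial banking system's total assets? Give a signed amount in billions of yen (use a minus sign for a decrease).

BoJ balance sheet:
  Assets:      Securities +¥76B, Loans to banks +¥22B
  Liabilities: Bank reserves +¥98B
Commercial banking system:
  Assets:      Reserves at CB +¥98B, Securities +¥8.5B
  Liabilities: Checkable deposits +¥84.5B, Borrowings from CB +¥22B
Change in total bank assets = +¥106.5 billion.

+¥106.5 billion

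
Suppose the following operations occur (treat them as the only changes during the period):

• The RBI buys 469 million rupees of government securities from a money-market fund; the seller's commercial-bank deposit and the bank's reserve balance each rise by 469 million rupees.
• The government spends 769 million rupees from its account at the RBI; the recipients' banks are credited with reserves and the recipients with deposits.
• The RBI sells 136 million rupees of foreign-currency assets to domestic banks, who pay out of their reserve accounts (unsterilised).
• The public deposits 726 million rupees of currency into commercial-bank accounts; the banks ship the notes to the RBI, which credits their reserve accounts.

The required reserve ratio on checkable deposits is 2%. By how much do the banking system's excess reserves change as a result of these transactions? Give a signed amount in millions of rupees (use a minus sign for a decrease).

Asset purchase (from non-banks) 469 million rupees: reserves +469M, deposits +469M.
Government spending 769 million rupees: reserves +769M, deposits +769M.
FX sale 136 million rupees: reserves −136M, deposits 0.
Currency deposit 726 million rupees: reserves +726M, deposits +726M.
Totals: Δreserves = +1828M, Δdeposits = +1964M.
Δrequired reserves = 2% × +1964M = +39.28M.
Δexcess reserves = Δreserves − Δrequired = +1828M − (+39.28M) = +1788.72 million.

+1788.72 million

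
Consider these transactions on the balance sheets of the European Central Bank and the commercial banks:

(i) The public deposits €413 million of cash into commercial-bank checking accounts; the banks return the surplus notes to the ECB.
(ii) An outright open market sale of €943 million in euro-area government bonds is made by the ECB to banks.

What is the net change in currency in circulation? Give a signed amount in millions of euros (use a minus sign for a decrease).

-€413 million

Currency deposit €413 million: notes return to the central bank → −€413M.
OMO sale (to banks) €943 million: no currency enters or leaves circulation → 0.
Net: −413 + 0 = -€413 million.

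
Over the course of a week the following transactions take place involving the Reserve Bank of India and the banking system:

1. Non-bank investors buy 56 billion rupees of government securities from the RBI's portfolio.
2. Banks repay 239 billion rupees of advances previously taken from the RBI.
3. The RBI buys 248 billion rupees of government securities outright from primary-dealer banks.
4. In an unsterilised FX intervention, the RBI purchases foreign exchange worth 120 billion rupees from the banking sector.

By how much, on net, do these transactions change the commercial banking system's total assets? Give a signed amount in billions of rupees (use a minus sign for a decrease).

-295 billion

RBI balance sheet:
  Assets:      Securities +192B, Loans to banks −239B, Foreign assets +120B
  Liabilities: Bank reserves +73B
Commercial banking system:
  Assets:      Reserves at CB +73B, Securities −248B, Foreign assets −120B
  Liabilities: Checkable deposits −56B, Borrowings from CB −239B
Change in total bank assets = -295 billion.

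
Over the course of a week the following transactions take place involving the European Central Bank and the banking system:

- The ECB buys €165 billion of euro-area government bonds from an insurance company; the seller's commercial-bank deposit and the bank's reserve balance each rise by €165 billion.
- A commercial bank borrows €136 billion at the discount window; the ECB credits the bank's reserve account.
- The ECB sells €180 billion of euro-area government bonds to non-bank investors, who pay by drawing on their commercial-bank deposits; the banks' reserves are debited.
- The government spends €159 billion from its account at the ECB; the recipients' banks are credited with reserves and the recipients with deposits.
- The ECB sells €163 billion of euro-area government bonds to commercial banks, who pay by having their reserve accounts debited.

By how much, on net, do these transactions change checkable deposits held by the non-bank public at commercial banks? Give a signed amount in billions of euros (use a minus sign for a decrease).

+€144 billion

Asset purchase (from non-banks) €165 billion: non-bank counterparties' bank balances rise → +€165B.
Discount-window loan €136 billion: the counterparty is a bank, so public deposits are unchanged → 0.
Asset sale (to non-banks) €180 billion: non-bank counterparties' bank balances fall → −€180B.
Government spending €159 billion: non-bank counterparties' bank balances rise → +€159B.
OMO sale (to banks) €163 billion: the counterparty is a bank, so public deposits are unchanged → 0.
Net: 165 + 0 − 180 + 159 + 0 = +€144 billion.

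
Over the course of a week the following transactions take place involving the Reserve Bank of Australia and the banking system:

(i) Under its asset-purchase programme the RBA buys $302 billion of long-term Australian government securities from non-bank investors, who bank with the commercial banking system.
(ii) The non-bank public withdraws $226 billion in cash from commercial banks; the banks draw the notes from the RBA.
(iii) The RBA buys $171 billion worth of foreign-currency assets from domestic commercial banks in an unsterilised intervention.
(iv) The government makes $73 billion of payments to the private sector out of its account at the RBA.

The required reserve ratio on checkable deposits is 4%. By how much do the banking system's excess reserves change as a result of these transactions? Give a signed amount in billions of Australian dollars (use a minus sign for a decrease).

Asset purchase (from non-banks) $302 billion: reserves +$302B, deposits +$302B.
Currency withdrawal $226 billion: reserves −$226B, deposits −$226B.
FX purchase $171 billion: reserves +$171B, deposits 0.
Government spending $73 billion: reserves +$73B, deposits +$73B.
Totals: Δreserves = +$320B, Δdeposits = +$149B.
Δrequired reserves = 4% × +$149B = +$5.96B.
Δexcess reserves = Δreserves − Δrequired = +$320B − (+$5.96B) = +$314.04 billion.

+$314.04 billion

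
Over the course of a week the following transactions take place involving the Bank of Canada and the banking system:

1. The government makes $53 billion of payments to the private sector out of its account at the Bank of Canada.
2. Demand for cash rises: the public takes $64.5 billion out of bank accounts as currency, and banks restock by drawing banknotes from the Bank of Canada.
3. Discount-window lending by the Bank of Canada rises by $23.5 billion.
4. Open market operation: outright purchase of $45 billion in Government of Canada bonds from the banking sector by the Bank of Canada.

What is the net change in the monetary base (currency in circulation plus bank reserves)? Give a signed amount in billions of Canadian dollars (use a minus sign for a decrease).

+$121.5 billion

Bank of Canada balance sheet:
  Assets:      Securities +$45B, Loans to banks +$23.5B
  Liabilities: Bank reserves +$57B, Currency in circulation +$64.5B, Government deposits −$53B
Commercial banking system:
  Assets:      Reserves at CB +$57B, Securities −$45B
  Liabilities: Checkable deposits −$11.5B, Borrowings from CB +$23.5B
Monetary base = currency + reserves: +$64.5B + (+$57B) = +$121.5 billion.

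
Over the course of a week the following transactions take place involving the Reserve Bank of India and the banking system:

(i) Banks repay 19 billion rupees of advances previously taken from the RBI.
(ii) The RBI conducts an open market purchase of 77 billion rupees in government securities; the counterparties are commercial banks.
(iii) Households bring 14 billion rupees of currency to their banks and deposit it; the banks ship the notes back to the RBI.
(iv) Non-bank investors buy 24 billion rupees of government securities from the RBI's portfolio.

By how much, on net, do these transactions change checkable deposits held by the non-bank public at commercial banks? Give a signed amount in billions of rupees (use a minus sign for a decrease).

Discount-window repayment 19 billion rupees: the counterparty is a bank, so public deposits are unchanged → 0.
OMO purchase (from banks) 77 billion rupees: the counterparty is a bank, so public deposits are unchanged → 0.
Currency deposit 14 billion rupees: non-bank counterparties' bank balances rise → +14B.
Asset sale (to non-banks) 24 billion rupees: non-bank counterparties' bank balances fall → −24B.
Net: 0 + 0 + 14 − 24 = -10 billion.

-10 billion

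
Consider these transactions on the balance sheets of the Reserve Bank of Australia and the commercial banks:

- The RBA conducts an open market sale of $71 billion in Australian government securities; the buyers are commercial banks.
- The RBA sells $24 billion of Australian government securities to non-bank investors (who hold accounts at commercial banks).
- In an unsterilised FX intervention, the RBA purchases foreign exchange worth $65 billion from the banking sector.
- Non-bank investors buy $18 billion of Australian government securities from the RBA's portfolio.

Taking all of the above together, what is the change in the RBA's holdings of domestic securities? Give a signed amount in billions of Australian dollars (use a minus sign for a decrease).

-$113 billion

RBA balance sheet:
  Assets:      Securities −$113B, Foreign assets +$65B
  Liabilities: Bank reserves −$48B
Commercial banking system:
  Assets:      Reserves at CB −$48B, Securities +$71B, Foreign assets −$65B
  Liabilities: Checkable deposits −$42B
So the change in the RBA's holdings of domestic securities is -$113 billion.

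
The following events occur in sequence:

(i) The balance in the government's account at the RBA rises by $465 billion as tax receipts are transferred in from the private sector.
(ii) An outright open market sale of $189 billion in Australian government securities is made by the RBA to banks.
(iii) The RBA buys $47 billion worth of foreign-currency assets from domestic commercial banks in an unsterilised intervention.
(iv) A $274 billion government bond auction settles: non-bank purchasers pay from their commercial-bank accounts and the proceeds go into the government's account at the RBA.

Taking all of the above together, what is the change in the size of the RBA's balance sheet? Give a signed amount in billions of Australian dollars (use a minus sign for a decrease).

RBA balance sheet:
  Assets:      Securities −$189B, Foreign assets +$47B
  Liabilities: Bank reserves −$881B, Government deposits +$739B
Change in total RBA assets = -$142 billion.

-$142 billion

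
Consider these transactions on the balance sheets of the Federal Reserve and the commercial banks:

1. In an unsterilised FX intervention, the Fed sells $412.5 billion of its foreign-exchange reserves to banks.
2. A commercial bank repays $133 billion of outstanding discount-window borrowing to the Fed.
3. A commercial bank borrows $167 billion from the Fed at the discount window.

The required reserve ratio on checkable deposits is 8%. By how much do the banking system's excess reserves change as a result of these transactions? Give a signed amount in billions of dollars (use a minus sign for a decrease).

-$378.5 billion

FX sale $412.5 billion: reserves −$412.5B, deposits 0.
Discount-window repayment $133 billion: reserves −$133B, deposits 0.
Discount-window loan $167 billion: reserves +$167B, deposits 0.
Totals: Δreserves = −$378.5B, Δdeposits = 0.
Δrequired reserves = 8% × 0 = 0.
Δexcess reserves = Δreserves − Δrequired = −$378.5B − (0) = -$378.5 billion.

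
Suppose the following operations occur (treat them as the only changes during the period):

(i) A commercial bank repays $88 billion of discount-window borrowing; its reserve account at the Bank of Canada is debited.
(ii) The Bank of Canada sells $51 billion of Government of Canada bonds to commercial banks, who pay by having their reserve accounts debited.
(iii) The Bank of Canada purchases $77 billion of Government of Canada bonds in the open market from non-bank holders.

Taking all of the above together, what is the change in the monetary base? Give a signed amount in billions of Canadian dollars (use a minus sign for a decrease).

-$62 billion

Bank of Canada balance sheet:
  Assets:      Securities +$26B, Loans to banks −$88B
  Liabilities: Bank reserves −$62B
Monetary base = currency + reserves: 0 + (−$62B) = -$62 billion.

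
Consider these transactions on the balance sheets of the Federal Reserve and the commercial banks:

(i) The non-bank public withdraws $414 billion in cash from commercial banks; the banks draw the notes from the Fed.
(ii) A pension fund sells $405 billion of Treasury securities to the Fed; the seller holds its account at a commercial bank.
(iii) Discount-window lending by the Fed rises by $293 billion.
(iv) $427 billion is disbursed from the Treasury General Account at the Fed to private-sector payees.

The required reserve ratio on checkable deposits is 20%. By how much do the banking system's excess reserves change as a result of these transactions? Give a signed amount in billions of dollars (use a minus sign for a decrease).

+$627.4 billion

Currency withdrawal $414 billion: reserves −$414B, deposits −$414B.
Asset purchase (from non-banks) $405 billion: reserves +$405B, deposits +$405B.
Discount-window loan $293 billion: reserves +$293B, deposits 0.
Government spending $427 billion: reserves +$427B, deposits +$427B.
Totals: Δreserves = +$711B, Δdeposits = +$418B.
Δrequired reserves = 20% × +$418B = +$83.6B.
Δexcess reserves = Δreserves − Δrequired = +$711B − (+$83.6B) = +$627.4 billion.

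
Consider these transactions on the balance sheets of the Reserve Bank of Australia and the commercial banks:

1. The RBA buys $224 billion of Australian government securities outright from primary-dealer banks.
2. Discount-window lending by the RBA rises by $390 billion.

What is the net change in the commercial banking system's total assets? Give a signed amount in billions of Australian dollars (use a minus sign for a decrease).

RBA balance sheet:
  Assets:      Securities +$224B, Loans to banks +$390B
  Liabilities: Bank reserves +$614B
Commercial banking system:
  Assets:      Reserves at CB +$614B, Securities −$224B
  Liabilities: Borrowings from CB +$390B
Change in total bank assets = +$390 billion.

+$390 billion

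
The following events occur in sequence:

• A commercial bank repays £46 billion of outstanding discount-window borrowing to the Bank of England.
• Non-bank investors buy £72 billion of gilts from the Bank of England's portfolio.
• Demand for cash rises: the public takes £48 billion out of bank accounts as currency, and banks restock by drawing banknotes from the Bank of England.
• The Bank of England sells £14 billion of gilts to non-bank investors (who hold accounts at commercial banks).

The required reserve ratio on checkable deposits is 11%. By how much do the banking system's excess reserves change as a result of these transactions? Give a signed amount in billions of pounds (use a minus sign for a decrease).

Discount-window repayment £46 billion: reserves −£46B, deposits 0.
Asset sale (to non-banks) £72 billion: reserves −£72B, deposits −£72B.
Currency withdrawal £48 billion: reserves −£48B, deposits −£48B.
Asset sale (to non-banks) £14 billion: reserves −£14B, deposits −£14B.
Totals: Δreserves = −£180B, Δdeposits = −£134B.
Δrequired reserves = 11% × −£134B = −£14.74B.
Δexcess reserves = Δreserves − Δrequired = −£180B − (−£14.74B) = -£165.26 billion.

-£165.26 billion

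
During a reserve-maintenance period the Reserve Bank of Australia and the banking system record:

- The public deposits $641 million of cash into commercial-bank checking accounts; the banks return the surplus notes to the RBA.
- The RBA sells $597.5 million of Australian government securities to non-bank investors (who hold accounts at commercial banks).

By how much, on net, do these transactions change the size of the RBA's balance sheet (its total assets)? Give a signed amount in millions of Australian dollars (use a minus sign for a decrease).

RBA balance sheet:
  Assets:      Securities −$597.5M
  Liabilities: Bank reserves +$43.5M, Currency in circulation −$641M
Change in total RBA assets = -$597.5 million.

-$597.5 million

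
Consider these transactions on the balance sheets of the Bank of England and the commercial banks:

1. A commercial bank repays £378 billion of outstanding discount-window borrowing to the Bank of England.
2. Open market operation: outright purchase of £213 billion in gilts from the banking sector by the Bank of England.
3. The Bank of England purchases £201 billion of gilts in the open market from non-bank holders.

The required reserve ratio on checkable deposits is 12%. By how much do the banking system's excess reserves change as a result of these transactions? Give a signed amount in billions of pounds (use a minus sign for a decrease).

+£11.88 billion

Discount-window repayment £378 billion: reserves −£378B, deposits 0.
OMO purchase (from banks) £213 billion: reserves +£213B, deposits 0.
Asset purchase (from non-banks) £201 billion: reserves +£201B, deposits +£201B.
Totals: Δreserves = +£36B, Δdeposits = +£201B.
Δrequired reserves = 12% × +£201B = +£24.12B.
Δexcess reserves = Δreserves − Δrequired = +£36B − (+£24.12B) = +£11.88 billion.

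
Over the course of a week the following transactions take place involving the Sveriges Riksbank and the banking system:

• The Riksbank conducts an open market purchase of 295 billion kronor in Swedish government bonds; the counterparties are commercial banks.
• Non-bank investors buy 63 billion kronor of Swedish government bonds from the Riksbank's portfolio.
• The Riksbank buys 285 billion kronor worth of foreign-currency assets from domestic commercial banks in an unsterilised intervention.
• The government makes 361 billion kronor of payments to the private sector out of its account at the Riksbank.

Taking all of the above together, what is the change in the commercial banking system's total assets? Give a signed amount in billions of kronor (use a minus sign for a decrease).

+298 billion

Riksbank balance sheet:
  Assets:      Securities +232B, Foreign assets +285B
  Liabilities: Bank reserves +878B, Government deposits −361B
Commercial banking system:
  Assets:      Reserves at CB +878B, Securities −295B, Foreign assets −285B
  Liabilities: Checkable deposits +298B
Change in total bank assets = +298 billion.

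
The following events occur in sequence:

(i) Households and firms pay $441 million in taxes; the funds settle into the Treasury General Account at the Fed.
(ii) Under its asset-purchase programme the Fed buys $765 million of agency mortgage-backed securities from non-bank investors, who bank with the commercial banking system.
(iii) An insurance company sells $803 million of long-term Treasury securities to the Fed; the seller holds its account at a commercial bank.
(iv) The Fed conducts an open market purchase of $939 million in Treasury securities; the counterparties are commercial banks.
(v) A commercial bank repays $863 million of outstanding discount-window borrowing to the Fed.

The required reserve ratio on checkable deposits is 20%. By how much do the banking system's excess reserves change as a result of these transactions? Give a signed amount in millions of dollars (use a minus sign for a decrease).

+$977.6 million

Government account inflow $441 million: reserves −$441M, deposits −$441M.
Asset purchase (from non-banks) $765 million: reserves +$765M, deposits +$765M.
Asset purchase (from non-banks) $803 million: reserves +$803M, deposits +$803M.
OMO purchase (from banks) $939 million: reserves +$939M, deposits 0.
Discount-window repayment $863 million: reserves −$863M, deposits 0.
Totals: Δreserves = +$1203M, Δdeposits = +$1127M.
Δrequired reserves = 20% × +$1127M = +$225.4M.
Δexcess reserves = Δreserves − Δrequired = +$1203M − (+$225.4M) = +$977.6 million.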